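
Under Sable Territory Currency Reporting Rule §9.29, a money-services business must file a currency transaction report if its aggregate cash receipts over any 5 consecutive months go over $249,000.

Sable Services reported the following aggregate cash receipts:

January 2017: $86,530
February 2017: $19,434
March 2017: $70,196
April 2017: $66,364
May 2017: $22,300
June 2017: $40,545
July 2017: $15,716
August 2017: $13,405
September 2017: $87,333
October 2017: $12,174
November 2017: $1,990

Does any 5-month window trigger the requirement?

Yes

January 2017–May 2017: $86,530 + $19,434 + $70,196 + $66,364 + $22,300 = $264,824 (over)
February 2017–June 2017: $19,434 + $70,196 + $66,364 + $22,300 + $40,545 = $218,839 (under)
March 2017–July 2017: $70,196 + $66,364 + $22,300 + $40,545 + $15,716 = $215,121 (under)
April 2017–August 2017: $66,364 + $22,300 + $40,545 + $15,716 + $13,405 = $158,330 (under)
May 2017–September 2017: $22,300 + $40,545 + $15,716 + $13,405 + $87,333 = $179,299 (under)
June 2017–October 2017: $40,545 + $15,716 + $13,405 + $87,333 + $12,174 = $169,173 (under)
July 2017–November 2017: $15,716 + $13,405 + $87,333 + $12,174 + $1,990 = $130,618 (under)
At least one window exceeds $249,000.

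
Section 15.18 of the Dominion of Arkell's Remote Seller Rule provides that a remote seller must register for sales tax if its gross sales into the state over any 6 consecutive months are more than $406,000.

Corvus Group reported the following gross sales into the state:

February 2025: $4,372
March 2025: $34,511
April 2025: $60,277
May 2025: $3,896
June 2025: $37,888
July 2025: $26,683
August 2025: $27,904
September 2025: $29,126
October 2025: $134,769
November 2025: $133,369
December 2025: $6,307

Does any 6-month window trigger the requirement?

No

February 2025–July 2025: $4,372 + $34,511 + $60,277 + $3,896 + $37,888 + $26,683 = $167,627 (under)
March 2025–August 2025: $34,511 + $60,277 + $3,896 + $37,888 + $26,683 + $27,904 = $191,159 (under)
April 2025–September 2025: $60,277 + $3,896 + $37,888 + $26,683 + $27,904 + $29,126 = $185,774 (under)
May 2025–October 2025: $3,896 + $37,888 + $26,683 + $27,904 + $29,126 + $134,769 = $260,266 (under)
June 2025–November 2025: $37,888 + $26,683 + $27,904 + $29,126 + $134,769 + $133,369 = $389,739 (under)
July 2025–December 2025: $26,683 + $27,904 + $29,126 + $134,769 + $133,369 + $6,307 = $358,158 (under)
No window exceeds $406,000.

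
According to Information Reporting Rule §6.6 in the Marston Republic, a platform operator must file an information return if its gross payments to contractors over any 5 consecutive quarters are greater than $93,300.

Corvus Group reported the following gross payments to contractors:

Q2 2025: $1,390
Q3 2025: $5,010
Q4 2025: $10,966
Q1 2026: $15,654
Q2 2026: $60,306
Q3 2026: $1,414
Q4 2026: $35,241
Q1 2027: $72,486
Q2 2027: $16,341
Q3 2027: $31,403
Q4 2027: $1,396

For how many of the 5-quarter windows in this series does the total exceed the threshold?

Q2 2025–Q2 2026: $1,390 + $5,010 + $10,966 + $15,654 + $60,306 = $93,326 (over)
Q3 2025–Q3 2026: $5,010 + $10,966 + $15,654 + $60,306 + $1,414 = $93,350 (over)
Q4 2025–Q4 2026: $10,966 + $15,654 + $60,306 + $1,414 + $35,241 = $123,581 (over)
Q1 2026–Q1 2027: $15,654 + $60,306 + $1,414 + $35,241 + $72,486 = $185,101 (over)
Q2 2026–Q2 2027: $60,306 + $1,414 + $35,241 + $72,486 + $16,341 = $185,788 (over)
Q3 2026–Q3 2027: $1,414 + $35,241 + $72,486 + $16,341 + $31,403 = $156,885 (over)
Q4 2026–Q4 2027: $35,241 + $72,486 + $16,341 + $31,403 + $1,396 = $156,867 (over)
7 windows exceed the threshold.

7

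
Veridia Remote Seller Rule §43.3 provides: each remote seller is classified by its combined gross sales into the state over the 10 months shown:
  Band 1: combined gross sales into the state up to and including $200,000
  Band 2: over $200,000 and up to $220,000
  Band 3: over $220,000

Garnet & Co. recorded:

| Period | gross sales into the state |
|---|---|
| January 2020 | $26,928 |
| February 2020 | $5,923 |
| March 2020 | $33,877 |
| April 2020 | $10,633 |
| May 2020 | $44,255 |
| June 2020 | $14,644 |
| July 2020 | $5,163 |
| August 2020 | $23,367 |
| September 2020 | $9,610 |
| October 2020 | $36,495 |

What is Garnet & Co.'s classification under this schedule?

Combined gross sales into the state: $26,928 + $5,923 + $33,877 + $10,633 + $44,255 + $14,644 + $5,163 + $23,367 + $9,610 + $36,495 = $210,895.
$200,000 < $210,895 ≤ $220,000, so Band 2 applies.

Band 2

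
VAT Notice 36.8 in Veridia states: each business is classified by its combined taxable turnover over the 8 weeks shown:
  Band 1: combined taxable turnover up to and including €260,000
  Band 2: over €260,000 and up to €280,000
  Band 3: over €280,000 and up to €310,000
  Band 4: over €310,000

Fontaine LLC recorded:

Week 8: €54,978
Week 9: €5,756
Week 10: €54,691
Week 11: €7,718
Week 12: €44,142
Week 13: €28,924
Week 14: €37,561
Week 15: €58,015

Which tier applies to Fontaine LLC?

Band 3

Combined taxable turnover: €54,978 + €5,756 + €54,691 + €7,718 + €44,142 + €28,924 + €37,561 + €58,015 = €291,785.
€280,000 < €291,785 ≤ €310,000, so Band 3 applies.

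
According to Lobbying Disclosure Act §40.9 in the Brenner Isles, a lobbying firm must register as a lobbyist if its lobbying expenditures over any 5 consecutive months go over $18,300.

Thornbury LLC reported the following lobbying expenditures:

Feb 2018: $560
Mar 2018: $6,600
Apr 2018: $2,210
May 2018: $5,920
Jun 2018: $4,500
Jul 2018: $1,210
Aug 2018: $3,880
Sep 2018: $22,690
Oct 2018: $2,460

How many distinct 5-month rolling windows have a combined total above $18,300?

Feb 2018–Jun 2018: $560 + $6,600 + $2,210 + $5,920 + $4,500 = $19,790 (over)
Mar 2018–Jul 2018: $6,600 + $2,210 + $5,920 + $4,500 + $1,210 = $20,440 (over)
Apr 2018–Aug 2018: $2,210 + $5,920 + $4,500 + $1,210 + $3,880 = $17,720 (under)
May 2018–Sep 2018: $5,920 + $4,500 + $1,210 + $3,880 + $22,690 = $38,200 (over)
Jun 2018–Oct 2018: $4,500 + $1,210 + $3,880 + $22,690 + $2,460 = $34,740 (over)
4 windows exceed the threshold.

4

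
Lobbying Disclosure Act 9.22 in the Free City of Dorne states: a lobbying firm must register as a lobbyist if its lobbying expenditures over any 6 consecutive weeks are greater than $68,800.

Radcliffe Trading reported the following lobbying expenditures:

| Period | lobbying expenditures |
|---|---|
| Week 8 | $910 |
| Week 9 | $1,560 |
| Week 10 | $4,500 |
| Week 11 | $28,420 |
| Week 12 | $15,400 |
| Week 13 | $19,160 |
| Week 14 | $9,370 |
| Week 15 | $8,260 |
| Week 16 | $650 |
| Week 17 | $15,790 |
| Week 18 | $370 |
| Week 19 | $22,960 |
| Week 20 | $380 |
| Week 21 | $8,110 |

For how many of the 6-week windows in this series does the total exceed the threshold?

4

Week 8–Week 13: $910 + $1,560 + $4,500 + $28,420 + $15,400 + $19,160 = $69,950 (over)
Week 9–Week 14: $1,560 + $4,500 + $28,420 + $15,400 + $19,160 + $9,370 = $78,410 (over)
Week 10–Week 15: $4,500 + $28,420 + $15,400 + $19,160 + $9,370 + $8,260 = $85,110 (over)
Week 11–Week 16: $28,420 + $15,400 + $19,160 + $9,370 + $8,260 + $650 = $81,260 (over)
Week 12–Week 17: $15,400 + $19,160 + $9,370 + $8,260 + $650 + $15,790 = $68,630 (under)
Week 13–Week 18: $19,160 + $9,370 + $8,260 + $650 + $15,790 + $370 = $53,600 (under)
Week 14–Week 19: $9,370 + $8,260 + $650 + $15,790 + $370 + $22,960 = $57,400 (under)
Week 15–Week 20: $8,260 + $650 + $15,790 + $370 + $22,960 + $380 = $48,410 (under)
Week 16–Week 21: $650 + $15,790 + $370 + $22,960 + $380 + $8,110 = $48,260 (under)
4 windows exceed the threshold.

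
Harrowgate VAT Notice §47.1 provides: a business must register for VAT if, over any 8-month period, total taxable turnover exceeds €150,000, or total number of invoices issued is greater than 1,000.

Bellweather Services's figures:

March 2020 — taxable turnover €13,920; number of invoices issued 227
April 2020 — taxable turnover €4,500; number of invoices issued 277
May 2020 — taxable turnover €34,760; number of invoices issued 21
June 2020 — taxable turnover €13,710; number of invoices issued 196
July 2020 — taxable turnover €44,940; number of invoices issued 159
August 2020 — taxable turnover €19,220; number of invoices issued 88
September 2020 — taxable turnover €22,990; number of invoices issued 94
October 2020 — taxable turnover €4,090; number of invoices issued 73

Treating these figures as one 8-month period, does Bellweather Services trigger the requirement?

Total taxable turnover: €13,920 + €4,500 + €34,760 + €13,710 + €44,940 + €19,220 + €22,990 + €4,090 = €158,130 (> €150,000).
Total number of invoices issued: 227 + 277 + 21 + 196 + 159 + 88 + 94 + 73 = 1,135 (> 1,000).
The test is 'or': at least one threshold is exceeded.

Yes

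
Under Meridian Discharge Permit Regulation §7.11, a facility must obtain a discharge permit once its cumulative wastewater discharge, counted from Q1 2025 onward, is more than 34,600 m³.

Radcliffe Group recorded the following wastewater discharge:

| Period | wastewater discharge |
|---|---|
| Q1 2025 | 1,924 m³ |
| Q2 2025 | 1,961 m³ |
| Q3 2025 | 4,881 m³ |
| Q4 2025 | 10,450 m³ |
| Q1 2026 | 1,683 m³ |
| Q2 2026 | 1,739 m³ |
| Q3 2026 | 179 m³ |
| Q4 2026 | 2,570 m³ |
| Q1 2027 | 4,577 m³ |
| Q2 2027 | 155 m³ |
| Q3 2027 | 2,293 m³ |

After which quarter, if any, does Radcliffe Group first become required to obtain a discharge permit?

Not triggered

Through Q1 2025: 1,924 m³
Through Q2 2025: 3,885 m³
Through Q3 2025: 8,766 m³
Through Q4 2025: 19,216 m³
Through Q1 2026: 20,899 m³
Through Q2 2026: 22,638 m³
Through Q3 2026: 22,817 m³
Through Q4 2026: 25,387 m³
Through Q1 2027: 29,964 m³
Through Q2 2027: 30,119 m³
Through Q3 2027: 32,412 m³
Final cumulative total 32,412 m³ ≤ 34,600 m³; the threshold is never exceeded.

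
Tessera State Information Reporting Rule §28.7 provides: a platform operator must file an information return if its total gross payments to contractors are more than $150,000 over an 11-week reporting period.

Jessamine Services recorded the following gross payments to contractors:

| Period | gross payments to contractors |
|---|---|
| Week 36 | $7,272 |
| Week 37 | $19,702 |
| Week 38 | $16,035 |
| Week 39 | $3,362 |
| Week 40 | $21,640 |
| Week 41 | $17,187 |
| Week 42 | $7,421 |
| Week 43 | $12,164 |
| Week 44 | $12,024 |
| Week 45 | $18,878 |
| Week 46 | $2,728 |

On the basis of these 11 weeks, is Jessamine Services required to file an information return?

Total gross payments to contractors: $7,272 + $19,702 + $16,035 + $3,362 + $21,640 + $17,187 + $7,421 + $12,164 + $12,024 + $18,878 + $2,728 = $138,413.
$138,413 ≤ $150,000, so the threshold is not exceeded.

No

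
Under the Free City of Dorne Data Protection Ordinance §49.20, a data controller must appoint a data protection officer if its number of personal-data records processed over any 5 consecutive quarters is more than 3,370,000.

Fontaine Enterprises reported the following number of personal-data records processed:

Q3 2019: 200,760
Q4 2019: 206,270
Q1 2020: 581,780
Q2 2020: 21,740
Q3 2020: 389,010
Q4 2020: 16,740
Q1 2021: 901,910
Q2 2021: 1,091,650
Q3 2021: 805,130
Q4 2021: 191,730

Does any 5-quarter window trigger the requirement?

Q3 2019–Q3 2020: 200,760 + 206,270 + 581,780 + 21,740 + 389,010 = 1,399,560 (under)
Q4 2019–Q4 2020: 206,270 + 581,780 + 21,740 + 389,010 + 16,740 = 1,215,540 (under)
Q1 2020–Q1 2021: 581,780 + 21,740 + 389,010 + 16,740 + 901,910 = 1,911,180 (under)
Q2 2020–Q2 2021: 21,740 + 389,010 + 16,740 + 901,910 + 1,091,650 = 2,421,050 (under)
Q3 2020–Q3 2021: 389,010 + 16,740 + 901,910 + 1,091,650 + 805,130 = 3,204,440 (under)
Q4 2020–Q4 2021: 16,740 + 901,910 + 1,091,650 + 805,130 + 191,730 = 3,007,160 (under)
No window exceeds 3,370,000.

No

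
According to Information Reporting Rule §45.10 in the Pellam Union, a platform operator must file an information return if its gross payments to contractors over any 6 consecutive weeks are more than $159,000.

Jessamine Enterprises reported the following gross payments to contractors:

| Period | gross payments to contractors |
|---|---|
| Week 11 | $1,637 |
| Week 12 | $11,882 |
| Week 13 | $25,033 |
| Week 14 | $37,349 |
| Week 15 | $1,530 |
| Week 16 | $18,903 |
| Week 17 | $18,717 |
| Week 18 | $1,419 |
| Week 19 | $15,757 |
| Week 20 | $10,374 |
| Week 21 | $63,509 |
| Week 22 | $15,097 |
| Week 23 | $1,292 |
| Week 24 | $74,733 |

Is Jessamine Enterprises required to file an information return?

Yes

Week 11–Week 16: $1,637 + $11,882 + $25,033 + $37,349 + $1,530 + $18,903 = $96,334 (under)
Week 12–Week 17: $11,882 + $25,033 + $37,349 + $1,530 + $18,903 + $18,717 = $113,414 (under)
Week 13–Week 18: $25,033 + $37,349 + $1,530 + $18,903 + $18,717 + $1,419 = $102,951 (under)
Week 14–Week 19: $37,349 + $1,530 + $18,903 + $18,717 + $1,419 + $15,757 = $93,675 (under)
Week 15–Week 20: $1,530 + $18,903 + $18,717 + $1,419 + $15,757 + $10,374 = $66,700 (under)
Week 16–Week 21: $18,903 + $18,717 + $1,419 + $15,757 + $10,374 + $63,509 = $128,679 (under)
Week 17–Week 22: $18,717 + $1,419 + $15,757 + $10,374 + $63,509 + $15,097 = $124,873 (under)
Week 18–Week 23: $1,419 + $15,757 + $10,374 + $63,509 + $15,097 + $1,292 = $107,448 (under)
Week 19–Week 24: $15,757 + $10,374 + $63,509 + $15,097 + $1,292 + $74,733 = $180,762 (over)
At least one window exceeds $159,000.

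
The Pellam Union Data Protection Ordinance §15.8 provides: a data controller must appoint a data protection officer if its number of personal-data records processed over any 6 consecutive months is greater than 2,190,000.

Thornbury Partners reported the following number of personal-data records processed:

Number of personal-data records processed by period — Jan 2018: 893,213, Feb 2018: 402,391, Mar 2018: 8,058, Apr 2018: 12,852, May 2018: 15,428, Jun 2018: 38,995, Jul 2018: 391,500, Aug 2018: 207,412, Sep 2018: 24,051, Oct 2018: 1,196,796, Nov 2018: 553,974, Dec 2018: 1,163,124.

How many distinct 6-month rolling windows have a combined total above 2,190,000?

2

Jan 2018–Jun 2018: 893,213 + 402,391 + 8,058 + 12,852 + 15,428 + 38,995 = 1,370,937 (under)
Feb 2018–Jul 2018: 402,391 + 8,058 + 12,852 + 15,428 + 38,995 + 391,500 = 869,224 (under)
Mar 2018–Aug 2018: 8,058 + 12,852 + 15,428 + 38,995 + 391,500 + 207,412 = 674,245 (under)
Apr 2018–Sep 2018: 12,852 + 15,428 + 38,995 + 391,500 + 207,412 + 24,051 = 690,238 (under)
May 2018–Oct 2018: 15,428 + 38,995 + 391,500 + 207,412 + 24,051 + 1,196,796 = 1,874,182 (under)
Jun 2018–Nov 2018: 38,995 + 391,500 + 207,412 + 24,051 + 1,196,796 + 553,974 = 2,412,728 (over)
Jul 2018–Dec 2018: 391,500 + 207,412 + 24,051 + 1,196,796 + 553,974 + 1,163,124 = 3,536,857 (over)
2 windows exceed the threshold.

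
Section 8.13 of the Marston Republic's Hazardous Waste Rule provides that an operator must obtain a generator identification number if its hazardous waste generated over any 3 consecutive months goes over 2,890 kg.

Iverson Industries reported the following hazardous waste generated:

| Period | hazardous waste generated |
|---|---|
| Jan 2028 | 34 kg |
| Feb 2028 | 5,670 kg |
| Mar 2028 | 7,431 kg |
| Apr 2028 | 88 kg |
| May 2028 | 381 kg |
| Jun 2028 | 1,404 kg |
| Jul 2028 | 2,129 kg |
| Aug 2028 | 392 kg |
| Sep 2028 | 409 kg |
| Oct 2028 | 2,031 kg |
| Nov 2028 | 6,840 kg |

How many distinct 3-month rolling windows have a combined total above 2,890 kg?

Jan 2028–Mar 2028: 34 kg + 5,670 kg + 7,431 kg = 13,135 kg (over)
Feb 2028–Apr 2028: 5,670 kg + 7,431 kg + 88 kg = 13,189 kg (over)
Mar 2028–May 2028: 7,431 kg + 88 kg + 381 kg = 7,900 kg (over)
Apr 2028–Jun 2028: 88 kg + 381 kg + 1,404 kg = 1,873 kg (under)
May 2028–Jul 2028: 381 kg + 1,404 kg + 2,129 kg = 3,914 kg (over)
Jun 2028–Aug 2028: 1,404 kg + 2,129 kg + 392 kg = 3,925 kg (over)
Jul 2028–Sep 2028: 2,129 kg + 392 kg + 409 kg = 2,930 kg (over)
Aug 2028–Oct 2028: 392 kg + 409 kg + 2,031 kg = 2,832 kg (under)
Sep 2028–Nov 2028: 409 kg + 2,031 kg + 6,840 kg = 9,280 kg (over)
7 windows exceed the threshold.

7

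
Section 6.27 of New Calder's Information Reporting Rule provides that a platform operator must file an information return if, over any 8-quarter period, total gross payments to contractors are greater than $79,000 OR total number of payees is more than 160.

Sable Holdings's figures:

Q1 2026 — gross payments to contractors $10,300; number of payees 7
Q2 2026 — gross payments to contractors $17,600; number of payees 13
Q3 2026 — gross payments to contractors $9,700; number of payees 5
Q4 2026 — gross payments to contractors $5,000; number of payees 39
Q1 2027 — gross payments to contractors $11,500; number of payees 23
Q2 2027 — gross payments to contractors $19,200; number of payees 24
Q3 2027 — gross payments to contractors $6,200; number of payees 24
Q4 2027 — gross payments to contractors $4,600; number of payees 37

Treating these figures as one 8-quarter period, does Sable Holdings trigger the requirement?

Yes

Total gross payments to contractors: $10,300 + $17,600 + $9,700 + $5,000 + $11,500 + $19,200 + $6,200 + $4,600 = $84,100 (> $79,000).
Total number of payees: 7 + 13 + 5 + 39 + 23 + 24 + 24 + 37 = 172 (> 160).
The test is 'or': at least one threshold is exceeded.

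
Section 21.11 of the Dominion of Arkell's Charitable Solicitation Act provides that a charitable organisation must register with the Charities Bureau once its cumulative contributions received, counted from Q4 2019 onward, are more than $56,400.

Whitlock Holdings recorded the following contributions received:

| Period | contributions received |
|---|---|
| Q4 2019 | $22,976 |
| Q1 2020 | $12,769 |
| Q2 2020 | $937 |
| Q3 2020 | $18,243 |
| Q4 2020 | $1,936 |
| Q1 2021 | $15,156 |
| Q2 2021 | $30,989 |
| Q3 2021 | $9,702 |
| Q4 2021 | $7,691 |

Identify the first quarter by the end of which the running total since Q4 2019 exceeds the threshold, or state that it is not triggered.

Through Q4 2019: $22,976
Through Q1 2020: $35,745
Through Q2 2020: $36,682
Through Q3 2020: $54,925
Through Q4 2020: $56,861 ← exceeds threshold

Q4 2020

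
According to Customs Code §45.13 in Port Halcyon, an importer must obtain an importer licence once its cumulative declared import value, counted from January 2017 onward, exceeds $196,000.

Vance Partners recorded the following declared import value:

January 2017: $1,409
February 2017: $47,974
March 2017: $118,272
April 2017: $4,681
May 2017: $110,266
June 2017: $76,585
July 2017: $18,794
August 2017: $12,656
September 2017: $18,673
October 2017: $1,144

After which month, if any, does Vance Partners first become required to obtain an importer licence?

May 2017

Through January 2017: $1,409
Through February 2017: $49,383
Through March 2017: $167,655
Through April 2017: $172,336
Through May 2017: $282,602 ← exceeds threshold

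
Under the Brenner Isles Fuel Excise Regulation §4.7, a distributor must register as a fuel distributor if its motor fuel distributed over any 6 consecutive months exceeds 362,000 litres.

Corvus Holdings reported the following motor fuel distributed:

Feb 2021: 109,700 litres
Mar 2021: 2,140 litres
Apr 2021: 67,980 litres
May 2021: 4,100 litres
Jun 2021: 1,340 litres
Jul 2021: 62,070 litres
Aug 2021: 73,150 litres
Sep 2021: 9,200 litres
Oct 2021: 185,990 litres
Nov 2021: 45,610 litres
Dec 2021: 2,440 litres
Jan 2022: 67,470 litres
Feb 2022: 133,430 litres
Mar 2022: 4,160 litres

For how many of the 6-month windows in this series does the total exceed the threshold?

5

Feb 2021–Jul 2021: 109,700 litres + 2,140 litres + 67,980 litres + 4,100 litres + 1,340 litres + 62,070 litres = 247,330 litres (under)
Mar 2021–Aug 2021: 2,140 litres + 67,980 litres + 4,100 litres + 1,340 litres + 62,070 litres + 73,150 litres = 210,780 litres (under)
Apr 2021–Sep 2021: 67,980 litres + 4,100 litres + 1,340 litres + 62,070 litres + 73,150 litres + 9,200 litres = 217,840 litres (under)
May 2021–Oct 2021: 4,100 litres + 1,340 litres + 62,070 litres + 73,150 litres + 9,200 litres + 185,990 litres = 335,850 litres (under)
Jun 2021–Nov 2021: 1,340 litres + 62,070 litres + 73,150 litres + 9,200 litres + 185,990 litres + 45,610 litres = 377,360 litres (over)
Jul 2021–Dec 2021: 62,070 litres + 73,150 litres + 9,200 litres + 185,990 litres + 45,610 litres + 2,440 litres = 378,460 litres (over)
Aug 2021–Jan 2022: 73,150 litres + 9,200 litres + 185,990 litres + 45,610 litres + 2,440 litres + 67,470 litres = 383,860 litres (over)
Sep 2021–Feb 2022: 9,200 litres + 185,990 litres + 45,610 litres + 2,440 litres + 67,470 litres + 133,430 litres = 444,140 litres (over)
Oct 2021–Mar 2022: 185,990 litres + 45,610 litres + 2,440 litres + 67,470 litres + 133,430 litres + 4,160 litres = 439,100 litres (over)
5 windows exceed the threshold.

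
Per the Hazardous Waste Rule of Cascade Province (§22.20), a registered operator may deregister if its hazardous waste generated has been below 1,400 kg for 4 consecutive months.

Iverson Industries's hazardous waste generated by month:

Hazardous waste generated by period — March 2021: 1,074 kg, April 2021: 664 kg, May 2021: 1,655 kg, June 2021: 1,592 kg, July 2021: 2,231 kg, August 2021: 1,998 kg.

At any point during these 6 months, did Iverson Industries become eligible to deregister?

No

Months below 1,400 kg: March 2021, April 2021.
Longest run of consecutive months below the threshold: 2.
2 < 4, so Iverson Industries never became eligible.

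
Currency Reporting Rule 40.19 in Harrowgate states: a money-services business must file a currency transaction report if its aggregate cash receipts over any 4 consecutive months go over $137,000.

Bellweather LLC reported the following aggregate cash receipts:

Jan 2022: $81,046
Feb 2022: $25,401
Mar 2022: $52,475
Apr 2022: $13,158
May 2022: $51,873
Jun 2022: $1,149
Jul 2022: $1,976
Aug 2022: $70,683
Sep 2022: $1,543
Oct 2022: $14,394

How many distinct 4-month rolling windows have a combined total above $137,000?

2

Jan 2022–Apr 2022: $81,046 + $25,401 + $52,475 + $13,158 = $172,080 (over)
Feb 2022–May 2022: $25,401 + $52,475 + $13,158 + $51,873 = $142,907 (over)
Mar 2022–Jun 2022: $52,475 + $13,158 + $51,873 + $1,149 = $118,655 (under)
Apr 2022–Jul 2022: $13,158 + $51,873 + $1,149 + $1,976 = $68,156 (under)
May 2022–Aug 2022: $51,873 + $1,149 + $1,976 + $70,683 = $125,681 (under)
Jun 2022–Sep 2022: $1,149 + $1,976 + $70,683 + $1,543 = $75,351 (under)
Jul 2022–Oct 2022: $1,976 + $70,683 + $1,543 + $14,394 = $88,596 (under)
2 windows exceed the threshold.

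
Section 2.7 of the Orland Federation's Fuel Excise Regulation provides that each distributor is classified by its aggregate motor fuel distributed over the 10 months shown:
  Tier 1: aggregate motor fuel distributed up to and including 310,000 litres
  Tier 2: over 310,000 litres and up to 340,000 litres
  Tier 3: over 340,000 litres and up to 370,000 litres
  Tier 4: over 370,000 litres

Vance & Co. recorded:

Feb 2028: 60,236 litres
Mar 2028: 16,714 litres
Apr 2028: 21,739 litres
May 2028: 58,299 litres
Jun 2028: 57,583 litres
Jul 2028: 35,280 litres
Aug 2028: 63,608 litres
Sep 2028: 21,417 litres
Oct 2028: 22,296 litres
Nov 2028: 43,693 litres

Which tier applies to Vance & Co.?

Tier 4

Aggregate motor fuel distributed: 60,236 litres + 16,714 litres + 21,739 litres + 58,299 litres + 57,583 litres + 35,280 litres + 63,608 litres + 21,417 litres + 22,296 litres + 43,693 litres = 400,865 litres.
400,865 litres > 370,000 litres, so Tier 4 applies.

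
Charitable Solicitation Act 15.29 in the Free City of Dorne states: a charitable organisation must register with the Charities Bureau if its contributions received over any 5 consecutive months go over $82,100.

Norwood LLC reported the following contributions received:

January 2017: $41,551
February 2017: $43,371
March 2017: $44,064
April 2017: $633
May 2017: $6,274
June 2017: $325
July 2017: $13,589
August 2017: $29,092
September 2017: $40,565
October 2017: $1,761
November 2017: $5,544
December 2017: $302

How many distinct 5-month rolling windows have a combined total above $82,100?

January 2017–May 2017: $41,551 + $43,371 + $44,064 + $633 + $6,274 = $135,893 (over)
February 2017–June 2017: $43,371 + $44,064 + $633 + $6,274 + $325 = $94,667 (over)
March 2017–July 2017: $44,064 + $633 + $6,274 + $325 + $13,589 = $64,885 (under)
April 2017–August 2017: $633 + $6,274 + $325 + $13,589 + $29,092 = $49,913 (under)
May 2017–September 2017: $6,274 + $325 + $13,589 + $29,092 + $40,565 = $89,845 (over)
June 2017–October 2017: $325 + $13,589 + $29,092 + $40,565 + $1,761 = $85,332 (over)
July 2017–November 2017: $13,589 + $29,092 + $40,565 + $1,761 + $5,544 = $90,551 (over)
August 2017–December 2017: $29,092 + $40,565 + $1,761 + $5,544 + $302 = $77,264 (under)
5 windows exceed the threshold.

5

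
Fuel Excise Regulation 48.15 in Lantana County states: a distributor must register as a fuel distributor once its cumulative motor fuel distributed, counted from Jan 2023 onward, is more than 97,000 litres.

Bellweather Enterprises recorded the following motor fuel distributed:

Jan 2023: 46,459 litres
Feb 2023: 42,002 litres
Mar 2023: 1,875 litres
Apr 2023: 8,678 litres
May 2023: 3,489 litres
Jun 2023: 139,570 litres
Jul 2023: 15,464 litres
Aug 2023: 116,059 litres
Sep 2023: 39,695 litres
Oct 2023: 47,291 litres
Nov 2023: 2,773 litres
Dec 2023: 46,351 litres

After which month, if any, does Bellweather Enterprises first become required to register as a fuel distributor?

Through Jan 2023: 46,459 litres
Through Feb 2023: 88,461 litres
Through Mar 2023: 90,336 litres
Through Apr 2023: 99,014 litres ← exceeds threshold

Apr 2023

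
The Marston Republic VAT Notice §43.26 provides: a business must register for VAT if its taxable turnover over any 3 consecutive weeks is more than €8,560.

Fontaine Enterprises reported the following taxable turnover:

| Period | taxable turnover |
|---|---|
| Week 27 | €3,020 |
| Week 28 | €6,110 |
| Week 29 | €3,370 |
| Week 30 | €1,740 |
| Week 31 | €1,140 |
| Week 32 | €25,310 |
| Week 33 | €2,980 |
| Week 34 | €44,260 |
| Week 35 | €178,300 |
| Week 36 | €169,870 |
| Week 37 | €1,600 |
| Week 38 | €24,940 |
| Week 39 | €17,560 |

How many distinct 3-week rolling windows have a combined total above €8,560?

Week 27–Week 29: €3,020 + €6,110 + €3,370 = €12,500 (over)
Week 28–Week 30: €6,110 + €3,370 + €1,740 = €11,220 (over)
Week 29–Week 31: €3,370 + €1,740 + €1,140 = €6,250 (under)
Week 30–Week 32: €1,740 + €1,140 + €25,310 = €28,190 (over)
Week 31–Week 33: €1,140 + €25,310 + €2,980 = €29,430 (over)
Week 32–Week 34: €25,310 + €2,980 + €44,260 = €72,550 (over)
Week 33–Week 35: €2,980 + €44,260 + €178,300 = €225,540 (over)
Week 34–Week 36: €44,260 + €178,300 + €169,870 = €392,430 (over)
Week 35–Week 37: €178,300 + €169,870 + €1,600 = €349,770 (over)
Week 36–Week 38: €169,870 + €1,600 + €24,940 = €196,410 (over)
Week 37–Week 39: €1,600 + €24,940 + €17,560 = €44,100 (over)
10 windows exceed the threshold.

10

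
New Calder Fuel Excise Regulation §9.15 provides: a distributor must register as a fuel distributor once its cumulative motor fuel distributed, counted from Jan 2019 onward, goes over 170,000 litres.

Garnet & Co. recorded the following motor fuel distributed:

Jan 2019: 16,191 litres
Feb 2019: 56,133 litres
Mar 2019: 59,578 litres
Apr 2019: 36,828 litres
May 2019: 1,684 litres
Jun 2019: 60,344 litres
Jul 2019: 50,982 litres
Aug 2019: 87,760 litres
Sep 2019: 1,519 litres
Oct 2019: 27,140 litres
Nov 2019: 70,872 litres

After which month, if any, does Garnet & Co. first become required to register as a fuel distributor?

Through Jan 2019: 16,191 litres
Through Feb 2019: 72,324 litres
Through Mar 2019: 131,902 litres
Through Apr 2019: 168,730 litres
Through May 2019: 170,414 litres ← exceeds threshold

May 2019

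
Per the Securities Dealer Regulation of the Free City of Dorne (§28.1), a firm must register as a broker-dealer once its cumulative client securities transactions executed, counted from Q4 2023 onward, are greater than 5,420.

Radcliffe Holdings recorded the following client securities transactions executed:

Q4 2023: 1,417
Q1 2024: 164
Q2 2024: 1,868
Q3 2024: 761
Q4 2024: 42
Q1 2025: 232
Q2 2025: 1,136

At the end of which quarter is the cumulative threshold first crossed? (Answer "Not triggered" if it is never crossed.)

Q2 2025

Through Q4 2023: 1,417
Through Q1 2024: 1,581
Through Q2 2024: 3,449
Through Q3 2024: 4,210
Through Q4 2024: 4,252
Through Q1 2025: 4,484
Through Q2 2025: 5,620 ← exceeds threshold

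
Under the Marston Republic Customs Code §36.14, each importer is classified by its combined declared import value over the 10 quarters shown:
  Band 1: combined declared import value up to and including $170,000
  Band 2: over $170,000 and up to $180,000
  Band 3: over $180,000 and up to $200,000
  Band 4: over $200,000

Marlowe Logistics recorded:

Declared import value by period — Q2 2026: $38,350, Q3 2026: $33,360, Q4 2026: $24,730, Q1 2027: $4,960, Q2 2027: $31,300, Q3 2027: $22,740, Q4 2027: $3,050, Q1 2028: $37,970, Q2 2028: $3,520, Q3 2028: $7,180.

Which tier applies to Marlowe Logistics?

Band 4

Combined declared import value: $38,350 + $33,360 + $24,730 + $4,960 + $31,300 + $22,740 + $3,050 + $37,970 + $3,520 + $7,180 = $207,160.
$207,160 > $200,000, so Band 4 applies.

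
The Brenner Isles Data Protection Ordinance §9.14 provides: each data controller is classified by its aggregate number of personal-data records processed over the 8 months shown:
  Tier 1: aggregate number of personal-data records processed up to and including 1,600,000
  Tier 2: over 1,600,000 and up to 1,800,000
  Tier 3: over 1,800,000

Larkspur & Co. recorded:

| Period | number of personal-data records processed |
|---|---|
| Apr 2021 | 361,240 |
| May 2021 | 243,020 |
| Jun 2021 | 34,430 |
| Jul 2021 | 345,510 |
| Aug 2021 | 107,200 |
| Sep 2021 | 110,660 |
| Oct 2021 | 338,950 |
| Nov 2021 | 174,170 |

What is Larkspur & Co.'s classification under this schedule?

Aggregate number of personal-data records processed: 361,240 + 243,020 + 34,430 + 345,510 + 107,200 + 110,660 + 338,950 + 174,170 = 1,715,180.
1,600,000 < 1,715,180 ≤ 1,800,000, so Tier 2 applies.

Tier 2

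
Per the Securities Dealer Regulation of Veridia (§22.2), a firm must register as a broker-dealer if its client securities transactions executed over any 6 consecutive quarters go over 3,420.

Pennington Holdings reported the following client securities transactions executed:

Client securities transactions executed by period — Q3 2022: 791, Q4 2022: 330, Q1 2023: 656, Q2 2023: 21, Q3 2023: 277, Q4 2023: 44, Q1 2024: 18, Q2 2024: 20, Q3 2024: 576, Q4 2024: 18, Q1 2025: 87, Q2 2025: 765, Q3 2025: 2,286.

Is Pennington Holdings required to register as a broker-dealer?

Q3 2022–Q4 2023: 791 + 330 + 656 + 21 + 277 + 44 = 2,119 (under)
Q4 2022–Q1 2024: 330 + 656 + 21 + 277 + 44 + 18 = 1,346 (under)
Q1 2023–Q2 2024: 656 + 21 + 277 + 44 + 18 + 20 = 1,036 (under)
Q2 2023–Q3 2024: 21 + 277 + 44 + 18 + 20 + 576 = 956 (under)
Q3 2023–Q4 2024: 277 + 44 + 18 + 20 + 576 + 18 = 953 (under)
Q4 2023–Q1 2025: 44 + 18 + 20 + 576 + 18 + 87 = 763 (under)
Q1 2024–Q2 2025: 18 + 20 + 576 + 18 + 87 + 765 = 1,484 (under)
Q2 2024–Q3 2025: 20 + 576 + 18 + 87 + 765 + 2,286 = 3,752 (over)
At least one window exceeds 3,420.

Yes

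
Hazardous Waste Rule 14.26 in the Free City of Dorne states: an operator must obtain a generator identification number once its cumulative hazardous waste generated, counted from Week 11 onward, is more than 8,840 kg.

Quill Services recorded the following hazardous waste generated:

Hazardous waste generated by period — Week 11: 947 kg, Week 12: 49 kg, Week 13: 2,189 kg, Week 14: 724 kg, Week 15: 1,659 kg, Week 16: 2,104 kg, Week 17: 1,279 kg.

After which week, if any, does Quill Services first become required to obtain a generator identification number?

Through Week 11: 947 kg
Through Week 12: 996 kg
Through Week 13: 3,185 kg
Through Week 14: 3,909 kg
Through Week 15: 5,568 kg
Through Week 16: 7,672 kg
Through Week 17: 8,951 kg ← exceeds threshold

Week 17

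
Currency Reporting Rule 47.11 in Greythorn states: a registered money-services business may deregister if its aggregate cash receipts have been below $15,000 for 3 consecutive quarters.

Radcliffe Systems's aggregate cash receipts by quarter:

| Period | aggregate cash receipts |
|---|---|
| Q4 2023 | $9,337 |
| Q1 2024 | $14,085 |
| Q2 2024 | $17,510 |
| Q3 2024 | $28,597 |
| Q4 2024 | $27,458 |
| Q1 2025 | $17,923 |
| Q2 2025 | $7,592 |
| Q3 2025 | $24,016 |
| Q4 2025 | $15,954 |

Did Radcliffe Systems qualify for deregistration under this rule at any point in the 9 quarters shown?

Quarters below $15,000: Q4 2023, Q1 2024, Q2 2025.
Longest run of consecutive quarters below the threshold: 2.
2 < 3, so Radcliffe Systems never became eligible.

No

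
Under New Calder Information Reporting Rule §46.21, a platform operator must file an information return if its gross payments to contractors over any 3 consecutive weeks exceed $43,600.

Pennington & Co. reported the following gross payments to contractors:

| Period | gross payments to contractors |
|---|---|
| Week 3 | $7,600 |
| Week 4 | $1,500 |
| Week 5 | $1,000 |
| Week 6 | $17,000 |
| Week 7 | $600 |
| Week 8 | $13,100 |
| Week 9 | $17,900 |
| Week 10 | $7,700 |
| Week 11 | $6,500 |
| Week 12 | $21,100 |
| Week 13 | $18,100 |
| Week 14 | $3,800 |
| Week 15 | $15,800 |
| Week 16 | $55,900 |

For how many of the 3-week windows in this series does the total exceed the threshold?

2

Week 3–Week 5: $7,600 + $1,500 + $1,000 = $10,100 (under)
Week 4–Week 6: $1,500 + $1,000 + $17,000 = $19,500 (under)
Week 5–Week 7: $1,000 + $17,000 + $600 = $18,600 (under)
Week 6–Week 8: $17,000 + $600 + $13,100 = $30,700 (under)
Week 7–Week 9: $600 + $13,100 + $17,900 = $31,600 (under)
Week 8–Week 10: $13,100 + $17,900 + $7,700 = $38,700 (under)
Week 9–Week 11: $17,900 + $7,700 + $6,500 = $32,100 (under)
Week 10–Week 12: $7,700 + $6,500 + $21,100 = $35,300 (under)
Week 11–Week 13: $6,500 + $21,100 + $18,100 = $45,700 (over)
Week 12–Week 14: $21,100 + $18,100 + $3,800 = $43,000 (under)
Week 13–Week 15: $18,100 + $3,800 + $15,800 = $37,700 (under)
Week 14–Week 16: $3,800 + $15,800 + $55,900 = $75,500 (over)
2 windows exceed the threshold.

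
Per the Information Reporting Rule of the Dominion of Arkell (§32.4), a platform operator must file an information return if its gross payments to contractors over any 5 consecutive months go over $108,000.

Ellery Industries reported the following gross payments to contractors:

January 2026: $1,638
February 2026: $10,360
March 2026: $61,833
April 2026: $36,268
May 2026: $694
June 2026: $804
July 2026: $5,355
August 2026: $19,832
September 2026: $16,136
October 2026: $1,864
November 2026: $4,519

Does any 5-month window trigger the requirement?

Yes

January 2026–May 2026: $1,638 + $10,360 + $61,833 + $36,268 + $694 = $110,793 (over)
February 2026–June 2026: $10,360 + $61,833 + $36,268 + $694 + $804 = $109,959 (over)
March 2026–July 2026: $61,833 + $36,268 + $694 + $804 + $5,355 = $104,954 (under)
April 2026–August 2026: $36,268 + $694 + $804 + $5,355 + $19,832 = $62,953 (under)
May 2026–September 2026: $694 + $804 + $5,355 + $19,832 + $16,136 = $42,821 (under)
June 2026–October 2026: $804 + $5,355 + $19,832 + $16,136 + $1,864 = $43,991 (under)
July 2026–November 2026: $5,355 + $19,832 + $16,136 + $1,864 + $4,519 = $47,706 (under)
At least one window exceeds $108,000.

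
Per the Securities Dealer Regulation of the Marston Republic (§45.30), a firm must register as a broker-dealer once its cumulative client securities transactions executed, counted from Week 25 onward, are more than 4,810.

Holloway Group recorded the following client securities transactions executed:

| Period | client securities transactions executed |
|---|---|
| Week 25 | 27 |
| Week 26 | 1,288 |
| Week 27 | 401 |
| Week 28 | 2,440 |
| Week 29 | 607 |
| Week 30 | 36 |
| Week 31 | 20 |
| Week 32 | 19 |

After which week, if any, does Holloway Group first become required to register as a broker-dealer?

Through Week 25: 27
Through Week 26: 1,315
Through Week 27: 1,716
Through Week 28: 4,156
Through Week 29: 4,763
Through Week 30: 4,799
Through Week 31: 4,819 ← exceeds threshold

Week 31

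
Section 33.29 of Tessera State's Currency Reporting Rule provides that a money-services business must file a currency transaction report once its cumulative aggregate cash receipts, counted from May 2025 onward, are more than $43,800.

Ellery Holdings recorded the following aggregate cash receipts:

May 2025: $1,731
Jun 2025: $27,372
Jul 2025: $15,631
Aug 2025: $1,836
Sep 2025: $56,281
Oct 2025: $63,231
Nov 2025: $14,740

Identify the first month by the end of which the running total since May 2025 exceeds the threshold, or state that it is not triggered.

Through May 2025: $1,731
Through Jun 2025: $29,103
Through Jul 2025: $44,734 ← exceeds threshold

Jul 2025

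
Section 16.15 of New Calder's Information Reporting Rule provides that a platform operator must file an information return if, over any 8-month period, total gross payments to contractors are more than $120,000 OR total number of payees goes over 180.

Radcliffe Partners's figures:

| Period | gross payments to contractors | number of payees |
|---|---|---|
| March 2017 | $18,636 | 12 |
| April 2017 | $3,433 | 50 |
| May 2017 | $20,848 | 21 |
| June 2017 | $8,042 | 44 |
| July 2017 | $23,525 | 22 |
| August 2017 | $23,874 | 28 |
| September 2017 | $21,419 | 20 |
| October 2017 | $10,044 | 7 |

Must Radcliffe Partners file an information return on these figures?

Yes

Total gross payments to contractors: $18,636 + $3,433 + $20,848 + $8,042 + $23,525 + $23,874 + $21,419 + $10,044 = $129,821 (> $120,000).
Total number of payees: 12 + 50 + 21 + 44 + 22 + 28 + 20 + 7 = 204 (> 180).
The test is 'or': at least one threshold is exceeded.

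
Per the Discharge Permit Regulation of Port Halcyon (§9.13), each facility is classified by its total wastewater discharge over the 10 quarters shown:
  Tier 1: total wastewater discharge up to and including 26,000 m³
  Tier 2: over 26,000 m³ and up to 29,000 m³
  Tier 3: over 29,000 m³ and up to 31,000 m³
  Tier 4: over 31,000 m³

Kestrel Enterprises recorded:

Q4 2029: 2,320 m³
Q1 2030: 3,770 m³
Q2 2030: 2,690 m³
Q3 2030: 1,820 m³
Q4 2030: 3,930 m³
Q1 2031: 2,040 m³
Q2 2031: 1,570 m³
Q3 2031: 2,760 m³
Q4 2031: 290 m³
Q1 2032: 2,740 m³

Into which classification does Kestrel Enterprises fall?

Tier 1

Total wastewater discharge: 2,320 m³ + 3,770 m³ + 2,690 m³ + 1,820 m³ + 3,930 m³ + 2,040 m³ + 1,570 m³ + 2,760 m³ + 290 m³ + 2,740 m³ = 23,930 m³.
23,930 m³ ≤ 26,000 m³, so Tier 1 applies.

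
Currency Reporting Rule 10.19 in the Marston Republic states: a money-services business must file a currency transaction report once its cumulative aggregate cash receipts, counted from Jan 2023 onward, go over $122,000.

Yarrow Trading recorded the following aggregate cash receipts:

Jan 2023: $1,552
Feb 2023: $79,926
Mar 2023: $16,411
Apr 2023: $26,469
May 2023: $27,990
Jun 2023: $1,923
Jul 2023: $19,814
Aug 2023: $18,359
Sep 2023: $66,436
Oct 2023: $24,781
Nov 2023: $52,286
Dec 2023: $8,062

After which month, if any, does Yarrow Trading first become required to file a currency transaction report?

Through Jan 2023: $1,552
Through Feb 2023: $81,478
Through Mar 2023: $97,889
Through Apr 2023: $124,358 ← exceeds threshold

Apr 2023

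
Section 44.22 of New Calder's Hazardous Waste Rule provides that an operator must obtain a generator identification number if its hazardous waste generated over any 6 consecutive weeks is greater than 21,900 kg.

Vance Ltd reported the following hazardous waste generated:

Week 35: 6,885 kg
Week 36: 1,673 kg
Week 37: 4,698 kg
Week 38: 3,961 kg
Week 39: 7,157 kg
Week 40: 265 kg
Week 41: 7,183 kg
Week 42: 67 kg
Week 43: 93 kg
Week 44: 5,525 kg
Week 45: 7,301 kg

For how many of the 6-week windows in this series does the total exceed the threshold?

3

Week 35–Week 40: 6,885 kg + 1,673 kg + 4,698 kg + 3,961 kg + 7,157 kg + 265 kg = 24,639 kg (over)
Week 36–Week 41: 1,673 kg + 4,698 kg + 3,961 kg + 7,157 kg + 265 kg + 7,183 kg = 24,937 kg (over)
Week 37–Week 42: 4,698 kg + 3,961 kg + 7,157 kg + 265 kg + 7,183 kg + 67 kg = 23,331 kg (over)
Week 38–Week 43: 3,961 kg + 7,157 kg + 265 kg + 7,183 kg + 67 kg + 93 kg = 18,726 kg (under)
Week 39–Week 44: 7,157 kg + 265 kg + 7,183 kg + 67 kg + 93 kg + 5,525 kg = 20,290 kg (under)
Week 40–Week 45: 265 kg + 7,183 kg + 67 kg + 93 kg + 5,525 kg + 7,301 kg = 20,434 kg (under)
3 windows exceed the threshold.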